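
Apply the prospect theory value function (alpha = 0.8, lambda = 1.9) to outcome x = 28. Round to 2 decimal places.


Since x = 28 >= 0, use v(x) = x^0.8
28^0.8 = 14.3789
v(28) = 14.38


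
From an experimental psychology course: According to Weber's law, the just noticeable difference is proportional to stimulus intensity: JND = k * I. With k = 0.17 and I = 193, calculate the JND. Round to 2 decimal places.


JND = k * I
JND = 0.17 * 193
= 32.81


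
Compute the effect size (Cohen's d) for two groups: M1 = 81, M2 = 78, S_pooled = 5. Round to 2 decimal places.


Cohen's d = (M1 - M2) / S_pooled
= (81 - 78) / 5
= 3 / 5
= 0.60


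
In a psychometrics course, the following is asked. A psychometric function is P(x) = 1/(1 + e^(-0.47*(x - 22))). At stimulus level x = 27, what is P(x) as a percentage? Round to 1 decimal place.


P(x) = 1/(1 + e^(-0.47*(27 - 22)))
Exponent = -0.47 * 5 = -2.35
e^(-2.35) = 0.095369
P = 1/(1 + 0.095369) = 0.912934
Percentage = 91.3


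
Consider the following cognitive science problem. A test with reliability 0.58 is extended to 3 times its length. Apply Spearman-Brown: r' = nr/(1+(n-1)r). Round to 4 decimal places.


r_new = n*r / (1 + (n-1)*r)
Numerator = 3 * 0.58 = 1.74
Denominator = 1 + 2 * 0.58 = 2.16
r_new = 1.74 / 2.16
= 0.8056


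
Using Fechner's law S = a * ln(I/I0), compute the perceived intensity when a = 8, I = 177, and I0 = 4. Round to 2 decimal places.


S = 8 * ln(177/4)
I/I0 = 44.25
ln(44.25) = 3.7899
S = 8 * 3.7899
= 30.32


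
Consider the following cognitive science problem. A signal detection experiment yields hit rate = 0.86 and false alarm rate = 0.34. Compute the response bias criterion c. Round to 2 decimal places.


c = -0.5 * (z(HR) + z(FAR))
z(0.86) = 1.0803
z(0.34) = -0.4125
c = -0.5 * (1.0803 + -0.4125)
= -0.5 * 0.6678
= -0.33


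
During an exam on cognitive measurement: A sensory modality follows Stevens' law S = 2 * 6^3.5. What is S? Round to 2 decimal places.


S = 2 * 6^3.5
6^3.5 = 529.0898
S = 2 * 529.0898
= 1058.18


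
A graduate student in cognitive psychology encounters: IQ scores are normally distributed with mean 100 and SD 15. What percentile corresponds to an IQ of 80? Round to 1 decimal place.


z = (IQ - mean) / SD
z = (80 - 100) / 15 = -1.3333
Percentile = Phi(-1.3333) * 100
Phi(-1.3333) = 0.091217
= 9.1


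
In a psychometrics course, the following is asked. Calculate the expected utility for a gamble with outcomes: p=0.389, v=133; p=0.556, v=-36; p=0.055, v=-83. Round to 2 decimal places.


EU = sum(p_i * v_i)
0.389 * 133 = 51.737
0.556 * -36 = -20.016
0.055 * -83 = -4.565
EU = 51.737 + -20.016 + -4.565
= 27.16


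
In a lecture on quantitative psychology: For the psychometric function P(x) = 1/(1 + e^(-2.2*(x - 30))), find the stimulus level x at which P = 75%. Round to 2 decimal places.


At P = 0.75: 0.75 = 1/(1 + e^(-k*(x-x0)))
Solving: e^(-k*(x-x0)) = 1/3
x = x0 + ln(3)/k
ln(3) = 1.0986
x = 30 + 1.0986/2.2
= 30 + 0.4994
= 30.50


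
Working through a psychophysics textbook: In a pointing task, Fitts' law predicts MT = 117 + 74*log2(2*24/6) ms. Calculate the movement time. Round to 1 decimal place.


MT = 117 + 74 * log2(2*24/6)
2D/W = 8.0
log2(8.0) = 3.0
MT = 117 + 74 * 3.0
= 339.0 ms


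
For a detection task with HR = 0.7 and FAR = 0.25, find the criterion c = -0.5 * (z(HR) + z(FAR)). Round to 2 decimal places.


c = -0.5 * (z(HR) + z(FAR))
z(0.7) = 0.5244
z(0.25) = -0.6745
c = -0.5 * (0.5244 + -0.6745)
= -0.5 * -0.1501
= 0.08


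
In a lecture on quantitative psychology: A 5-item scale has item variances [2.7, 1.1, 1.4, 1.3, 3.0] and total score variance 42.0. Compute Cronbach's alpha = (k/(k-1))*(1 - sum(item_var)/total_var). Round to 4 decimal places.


alpha = (k/(k-1)) * (1 - sum(s_i^2)/s_total^2)
sum(item variances) = 9.5
k/(k-1) = 5/4 = 1.25
1 - 9.5/42.0 = 1 - 0.22619 = 0.77381
alpha = 1.25 * 0.77381
= 0.9673


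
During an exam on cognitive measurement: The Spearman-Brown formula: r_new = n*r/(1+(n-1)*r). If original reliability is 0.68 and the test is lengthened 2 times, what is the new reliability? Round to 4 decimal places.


r_new = n*r / (1 + (n-1)*r)
Numerator = 2 * 0.68 = 1.36
Denominator = 1 + 1 * 0.68 = 1.68
r_new = 1.36 / 1.68
= 0.8095


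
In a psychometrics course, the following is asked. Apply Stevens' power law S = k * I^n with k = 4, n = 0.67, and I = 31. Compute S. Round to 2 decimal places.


S = 4 * 31^0.67
31^0.67 = 9.9819
S = 4 * 9.9819
= 39.93


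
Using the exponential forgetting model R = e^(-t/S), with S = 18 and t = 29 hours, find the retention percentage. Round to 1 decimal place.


R = e^(-t/S)
-t/S = -29/18 = -1.611111
R = e^(-1.611111) = 0.199666
Percentage = 0.199666 * 100
= 20.0


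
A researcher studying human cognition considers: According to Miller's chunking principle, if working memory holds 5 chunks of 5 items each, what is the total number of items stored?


Total items = chunks * items_per_chunk
= 5 * 5
= 25


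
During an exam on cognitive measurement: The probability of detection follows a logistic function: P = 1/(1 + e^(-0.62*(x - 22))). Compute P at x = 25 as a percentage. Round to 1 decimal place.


P(x) = 1/(1 + e^(-0.62*(25 - 22)))
Exponent = -0.62 * 3 = -1.86
e^(-1.86) = 0.155673
P = 1/(1 + 0.155673) = 0.865297
Percentage = 86.5


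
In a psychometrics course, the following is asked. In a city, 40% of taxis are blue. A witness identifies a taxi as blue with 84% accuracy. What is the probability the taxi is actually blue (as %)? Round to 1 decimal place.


P(blue | says blue) = P(says blue | blue)*P(blue) / [P(says blue | blue)*P(blue) + P(says blue | not blue)*P(not blue)]
Numerator = 0.84 * 0.4 = 0.336
False identification = 0.16 * 0.6 = 0.096
P = 0.336 / (0.336 + 0.096)
= 0.336 / 0.432
As percentage = 77.8


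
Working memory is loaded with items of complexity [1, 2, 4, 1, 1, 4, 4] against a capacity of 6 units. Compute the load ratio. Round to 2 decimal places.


Total complexity = 1 + 2 + 4 + 1 + 1 + 4 + 4 = 17
Load = total / capacity = 17 / 6
= 2.83


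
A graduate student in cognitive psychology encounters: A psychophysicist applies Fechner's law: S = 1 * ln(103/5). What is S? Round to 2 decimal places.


S = 1 * ln(103/5)
I/I0 = 20.6
ln(20.6) = 3.0253
S = 1 * 3.0253
= 3.03


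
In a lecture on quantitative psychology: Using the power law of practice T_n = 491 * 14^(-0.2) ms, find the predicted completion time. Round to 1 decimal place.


T_n = 491 * 14^(-0.2)
14^(-0.2) = 0.589895
T_n = 491 * 0.589895
= 289.6 ms


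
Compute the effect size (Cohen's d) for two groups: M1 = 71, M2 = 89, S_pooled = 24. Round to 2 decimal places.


Cohen's d = (M1 - M2) / S_pooled
= (71 - 89) / 24
= -18 / 24
= -0.75


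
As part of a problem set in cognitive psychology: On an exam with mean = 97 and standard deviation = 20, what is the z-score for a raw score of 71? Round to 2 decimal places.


z = (X - mu) / sigma
= (71 - 97) / 20
= -26 / 20
= -1.30


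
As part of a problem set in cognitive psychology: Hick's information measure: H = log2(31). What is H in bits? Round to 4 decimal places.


H = log2(n)
H = log2(31)
= 4.9542


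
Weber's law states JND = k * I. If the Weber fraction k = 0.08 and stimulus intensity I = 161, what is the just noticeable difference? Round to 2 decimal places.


JND = k * I
JND = 0.08 * 161
= 12.88


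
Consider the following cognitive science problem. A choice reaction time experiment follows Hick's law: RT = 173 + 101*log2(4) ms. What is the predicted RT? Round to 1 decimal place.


RT = 173 + 101 * log2(4)
log2(4) = 2.0
RT = 173 + 101 * 2.0
= 173 + 202.0
= 375.0 ms


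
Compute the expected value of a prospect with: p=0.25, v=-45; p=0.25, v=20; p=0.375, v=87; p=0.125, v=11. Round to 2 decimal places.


EU = sum(p_i * v_i)
0.25 * -45 = -11.25
0.25 * 20 = 5.0
0.375 * 87 = 32.625
0.125 * 11 = 1.375
EU = -11.25 + 5.0 + 32.625 + 1.375
= 27.75


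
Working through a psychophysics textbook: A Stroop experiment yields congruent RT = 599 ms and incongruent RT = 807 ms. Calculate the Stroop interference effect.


Stroop effect = RT(incongruent) - RT(congruent)
= 807 - 599
= 208 ms


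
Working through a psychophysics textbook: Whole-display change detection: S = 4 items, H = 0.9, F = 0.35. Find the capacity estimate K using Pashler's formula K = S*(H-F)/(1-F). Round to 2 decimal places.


K = S * (H - F) / (1 - F)
H - F = 0.55
1 - F = 0.65
K = 4 * 0.55 / 0.65
= 3.38


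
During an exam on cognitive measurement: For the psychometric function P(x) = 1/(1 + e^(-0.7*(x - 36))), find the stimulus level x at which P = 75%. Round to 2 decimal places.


At P = 0.75: 0.75 = 1/(1 + e^(-k*(x-x0)))
Solving: e^(-k*(x-x0)) = 1/3
x = x0 + ln(3)/k
ln(3) = 1.0986
x = 36 + 1.0986/0.7
= 36 + 1.5694
= 37.57


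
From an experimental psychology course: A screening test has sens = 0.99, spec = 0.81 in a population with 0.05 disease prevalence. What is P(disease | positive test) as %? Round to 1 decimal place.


PPV = (sens * prev) / (sens * prev + (1-spec) * (1-prev))
Numerator = 0.99 * 0.05 = 0.0495
P(positive and no disease) = (1 - spec) * (1 - prev) = (1 - 0.81) * (1 - 0.05) = 0.1805
Denominator = 0.0495 + 0.1805 = 0.23
PPV = 0.0495 / 0.23 = 0.215217
As percentage = 21.5


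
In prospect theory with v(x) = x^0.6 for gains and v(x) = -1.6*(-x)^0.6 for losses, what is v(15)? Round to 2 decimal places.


Since x = 15 >= 0, use v(x) = x^0.6
15^0.6 = 5.0776
v(15) = 5.08


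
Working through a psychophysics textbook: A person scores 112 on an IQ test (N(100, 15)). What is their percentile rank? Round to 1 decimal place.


z = (IQ - mean) / SD
z = (112 - 100) / 15 = 0.8
Percentile = Phi(0.8) * 100
Phi(0.8) = 0.788145
= 78.8


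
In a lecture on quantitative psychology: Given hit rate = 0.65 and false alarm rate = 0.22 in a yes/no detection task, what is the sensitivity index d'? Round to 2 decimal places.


d' = z(HR) - z(FAR)
z(0.65) = 0.3853
z(0.22) = -0.7722
d' = 0.3853 - -0.7722
= 1.16


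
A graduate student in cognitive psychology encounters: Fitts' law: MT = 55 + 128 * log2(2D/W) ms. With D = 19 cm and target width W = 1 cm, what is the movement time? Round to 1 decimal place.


MT = 55 + 128 * log2(2*19/1)
2D/W = 38.0
log2(38.0) = 5.2479
MT = 55 + 128 * 5.2479
= 726.7 ms


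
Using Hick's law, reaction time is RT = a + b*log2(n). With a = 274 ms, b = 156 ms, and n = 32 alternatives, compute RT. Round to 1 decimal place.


RT = 274 + 156 * log2(32)
log2(32) = 5.0
RT = 274 + 156 * 5.0
= 274 + 780.0
= 1054.0 ms


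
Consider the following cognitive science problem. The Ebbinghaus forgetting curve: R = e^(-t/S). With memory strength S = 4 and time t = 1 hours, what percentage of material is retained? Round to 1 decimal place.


R = e^(-t/S)
-t/S = -1/4 = -0.25
R = e^(-0.25) = 0.778801
Percentage = 0.778801 * 100
= 77.9


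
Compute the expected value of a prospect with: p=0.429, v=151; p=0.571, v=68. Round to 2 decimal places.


EU = sum(p_i * v_i)
0.429 * 151 = 64.779
0.571 * 68 = 38.828
EU = 64.779 + 38.828
= 103.61


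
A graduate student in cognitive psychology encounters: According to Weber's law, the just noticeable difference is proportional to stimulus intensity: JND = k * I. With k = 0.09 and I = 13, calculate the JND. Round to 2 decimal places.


JND = k * I
JND = 0.09 * 13
= 1.17


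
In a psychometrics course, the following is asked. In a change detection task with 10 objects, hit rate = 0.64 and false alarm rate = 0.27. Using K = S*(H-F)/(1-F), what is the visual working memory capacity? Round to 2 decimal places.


K = S * (H - F) / (1 - F)
H - F = 0.37
1 - F = 0.73
K = 10 * 0.37 / 0.73
= 5.07


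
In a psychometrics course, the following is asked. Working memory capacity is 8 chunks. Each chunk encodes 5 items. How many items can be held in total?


Total items = chunks * items_per_chunk
= 8 * 5
= 40


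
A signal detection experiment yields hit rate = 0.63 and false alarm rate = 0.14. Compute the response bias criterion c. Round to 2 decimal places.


c = -0.5 * (z(HR) + z(FAR))
z(0.63) = 0.3319
z(0.14) = -1.0803
c = -0.5 * (0.3319 + -1.0803)
= -0.5 * -0.7484
= 0.37


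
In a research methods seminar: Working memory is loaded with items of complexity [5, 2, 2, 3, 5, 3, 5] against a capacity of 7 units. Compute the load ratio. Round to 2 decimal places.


Total complexity = 5 + 2 + 2 + 3 + 5 + 3 + 5 = 25
Load = total / capacity = 25 / 7
= 3.57


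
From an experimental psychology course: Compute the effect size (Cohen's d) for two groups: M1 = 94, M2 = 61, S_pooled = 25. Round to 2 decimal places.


Cohen's d = (M1 - M2) / S_pooled
= (94 - 61) / 25
= 33 / 25
= 1.32


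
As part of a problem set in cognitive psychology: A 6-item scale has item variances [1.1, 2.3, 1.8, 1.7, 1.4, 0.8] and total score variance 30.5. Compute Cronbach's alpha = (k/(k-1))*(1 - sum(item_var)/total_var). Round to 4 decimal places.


alpha = (k/(k-1)) * (1 - sum(s_i^2)/s_total^2)
sum(item variances) = 9.1
k/(k-1) = 6/5 = 1.2
1 - 9.1/30.5 = 1 - 0.298361 = 0.701639
alpha = 1.2 * 0.701639
= 0.8420


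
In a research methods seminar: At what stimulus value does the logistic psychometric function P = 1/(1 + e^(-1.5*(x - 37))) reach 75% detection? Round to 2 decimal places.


At P = 0.75: 0.75 = 1/(1 + e^(-k*(x-x0)))
Solving: e^(-k*(x-x0)) = 1/3
x = x0 + ln(3)/k
ln(3) = 1.0986
x = 37 + 1.0986/1.5
= 37 + 0.7324
= 37.73


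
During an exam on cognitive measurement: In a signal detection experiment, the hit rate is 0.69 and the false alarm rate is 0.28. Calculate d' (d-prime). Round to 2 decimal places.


d' = z(HR) - z(FAR)
z(0.69) = 0.4959
z(0.28) = -0.5828
d' = 0.4959 - -0.5828
= 1.08


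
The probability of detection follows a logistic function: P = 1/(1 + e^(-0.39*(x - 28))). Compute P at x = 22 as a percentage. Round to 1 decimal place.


P(x) = 1/(1 + e^(-0.39*(22 - 28)))
Exponent = -0.39 * -6 = 2.34
e^(2.34) = 10.381237
P = 1/(1 + 10.381237) = 0.087864
Percentage = 8.8


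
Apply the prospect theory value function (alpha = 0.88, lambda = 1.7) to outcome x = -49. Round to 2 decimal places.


Since x = -49 < 0, use v(x) = -lambda*(-x)^alpha
(-x) = 49
49^0.88 = 30.7166
v(-49) = -1.7 * 30.7166
= -52.22


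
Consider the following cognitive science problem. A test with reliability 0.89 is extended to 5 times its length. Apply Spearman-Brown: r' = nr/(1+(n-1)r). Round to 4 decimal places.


r_new = n*r / (1 + (n-1)*r)
Numerator = 5 * 0.89 = 4.45
Denominator = 1 + 4 * 0.89 = 4.56
r_new = 4.45 / 4.56
= 0.9759


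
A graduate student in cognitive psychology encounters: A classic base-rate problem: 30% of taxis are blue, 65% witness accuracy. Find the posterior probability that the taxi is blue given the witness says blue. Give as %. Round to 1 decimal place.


P(blue | says blue) = P(says blue | blue)*P(blue) / [P(says blue | blue)*P(blue) + P(says blue | not blue)*P(not blue)]
Numerator = 0.65 * 0.3 = 0.195
False identification = 0.35 * 0.7 = 0.245
P = 0.195 / (0.195 + 0.245)
= 0.195 / 0.44
As percentage = 44.3


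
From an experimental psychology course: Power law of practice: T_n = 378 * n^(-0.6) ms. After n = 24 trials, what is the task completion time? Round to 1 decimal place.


T_n = 378 * 24^(-0.6)
24^(-0.6) = 0.14855
T_n = 378 * 0.14855
= 56.2 ms


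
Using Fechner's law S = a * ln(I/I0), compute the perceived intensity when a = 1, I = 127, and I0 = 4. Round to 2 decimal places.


S = 1 * ln(127/4)
I/I0 = 31.75
ln(31.75) = 3.4579
S = 1 * 3.4579
= 3.46


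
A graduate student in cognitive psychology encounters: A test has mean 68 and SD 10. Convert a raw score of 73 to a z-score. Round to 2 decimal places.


z = (X - mu) / sigma
= (73 - 68) / 10
= 5 / 10
= 0.50


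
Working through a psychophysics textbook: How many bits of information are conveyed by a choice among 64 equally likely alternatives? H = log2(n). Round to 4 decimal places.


H = log2(n)
H = log2(64)
= 6.0000


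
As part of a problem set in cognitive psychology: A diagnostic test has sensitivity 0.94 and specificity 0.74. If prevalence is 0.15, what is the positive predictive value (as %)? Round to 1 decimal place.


PPV = (sens * prev) / (sens * prev + (1-spec) * (1-prev))
Numerator = 0.94 * 0.15 = 0.141
P(positive and no disease) = (1 - spec) * (1 - prev) = (1 - 0.74) * (1 - 0.15) = 0.221
Denominator = 0.141 + 0.221 = 0.362
PPV = 0.141 / 0.362 = 0.389503
As percentage = 39.0


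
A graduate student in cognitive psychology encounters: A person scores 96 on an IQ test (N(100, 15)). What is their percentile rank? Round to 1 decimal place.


z = (IQ - mean) / SD
z = (96 - 100) / 15 = -0.2667
Percentile = Phi(-0.2667) * 100
Phi(-0.2667) = 0.39485
= 39.5


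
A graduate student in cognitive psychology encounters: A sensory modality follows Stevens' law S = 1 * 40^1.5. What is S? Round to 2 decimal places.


S = 1 * 40^1.5
40^1.5 = 252.9822
S = 1 * 252.9822
= 252.98


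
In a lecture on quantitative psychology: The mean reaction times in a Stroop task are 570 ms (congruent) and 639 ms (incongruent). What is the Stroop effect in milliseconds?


Stroop effect = RT(incongruent) - RT(congruent)
= 639 - 570
= 69 ms


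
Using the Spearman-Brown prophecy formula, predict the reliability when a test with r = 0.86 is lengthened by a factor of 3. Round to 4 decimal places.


r_new = n*r / (1 + (n-1)*r)
Numerator = 3 * 0.86 = 2.58
Denominator = 1 + 2 * 0.86 = 2.72
r_new = 2.58 / 2.72
= 0.9485


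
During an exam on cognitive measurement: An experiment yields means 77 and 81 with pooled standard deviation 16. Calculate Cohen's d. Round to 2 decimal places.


Cohen's d = (M1 - M2) / S_pooled
= (77 - 81) / 16
= -4 / 16
= -0.25


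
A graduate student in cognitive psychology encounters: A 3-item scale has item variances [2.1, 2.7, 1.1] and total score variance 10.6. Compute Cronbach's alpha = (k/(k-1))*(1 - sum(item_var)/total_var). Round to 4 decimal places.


alpha = (k/(k-1)) * (1 - sum(s_i^2)/s_total^2)
sum(item variances) = 5.9
k/(k-1) = 3/2 = 1.5
1 - 5.9/10.6 = 1 - 0.556604 = 0.443396
alpha = 1.5 * 0.443396
= 0.6651


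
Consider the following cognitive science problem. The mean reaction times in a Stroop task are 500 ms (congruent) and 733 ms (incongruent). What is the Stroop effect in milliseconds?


Stroop effect = RT(incongruent) - RT(congruent)
= 733 - 500
= 233 ms


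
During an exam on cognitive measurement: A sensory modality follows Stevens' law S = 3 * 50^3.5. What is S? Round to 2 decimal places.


S = 3 * 50^3.5
50^3.5 = 883883.4765
S = 3 * 883883.4765
= 2651650.43


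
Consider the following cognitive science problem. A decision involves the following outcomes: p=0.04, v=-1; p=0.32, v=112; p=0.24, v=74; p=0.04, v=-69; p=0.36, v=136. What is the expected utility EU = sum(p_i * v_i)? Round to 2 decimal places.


EU = sum(p_i * v_i)
0.04 * -1 = -0.04
0.32 * 112 = 35.84
0.24 * 74 = 17.76
0.04 * -69 = -2.76
0.36 * 136 = 48.96
EU = -0.04 + 35.84 + 17.76 + -2.76 + 48.96
= 99.76


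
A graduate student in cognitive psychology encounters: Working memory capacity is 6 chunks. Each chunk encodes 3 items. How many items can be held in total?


Total items = chunks * items_per_chunk
= 6 * 3
= 18


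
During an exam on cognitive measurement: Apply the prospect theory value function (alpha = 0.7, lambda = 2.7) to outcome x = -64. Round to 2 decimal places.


Since x = -64 < 0, use v(x) = -lambda*(-x)^alpha
(-x) = 64
64^0.7 = 18.3792
v(-64) = -2.7 * 18.3792
= -49.62


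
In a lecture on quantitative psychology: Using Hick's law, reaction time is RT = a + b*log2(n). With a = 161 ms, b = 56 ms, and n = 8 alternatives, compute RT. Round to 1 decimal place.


RT = 161 + 56 * log2(8)
log2(8) = 3.0
RT = 161 + 56 * 3.0
= 161 + 168.0
= 329.0 ms


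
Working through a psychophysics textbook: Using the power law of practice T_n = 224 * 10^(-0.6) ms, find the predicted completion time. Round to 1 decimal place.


T_n = 224 * 10^(-0.6)
10^(-0.6) = 0.251189
T_n = 224 * 0.251189
= 56.3 ms


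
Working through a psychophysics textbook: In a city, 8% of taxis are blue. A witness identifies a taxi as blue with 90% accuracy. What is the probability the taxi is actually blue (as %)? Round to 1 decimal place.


P(blue | says blue) = P(says blue | blue)*P(blue) / [P(says blue | blue)*P(blue) + P(says blue | not blue)*P(not blue)]
Numerator = 0.9 * 0.08 = 0.072
False identification = 0.1 * 0.92 = 0.092
P = 0.072 / (0.072 + 0.092)
= 0.072 / 0.164
As percentage = 43.9


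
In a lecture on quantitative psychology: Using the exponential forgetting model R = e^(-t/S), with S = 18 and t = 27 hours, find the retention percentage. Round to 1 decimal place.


R = e^(-t/S)
-t/S = -27/18 = -1.5
R = e^(-1.5) = 0.22313
Percentage = 0.22313 * 100
= 22.3


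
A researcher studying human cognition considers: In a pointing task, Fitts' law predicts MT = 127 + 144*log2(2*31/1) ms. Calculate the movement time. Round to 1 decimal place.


MT = 127 + 144 * log2(2*31/1)
2D/W = 62.0
log2(62.0) = 5.9542
MT = 127 + 144 * 5.9542
= 984.4 ms


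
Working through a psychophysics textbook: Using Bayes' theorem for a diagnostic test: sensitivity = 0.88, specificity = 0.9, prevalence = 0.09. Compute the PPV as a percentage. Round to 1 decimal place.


PPV = (sens * prev) / (sens * prev + (1-spec) * (1-prev))
Numerator = 0.88 * 0.09 = 0.0792
P(positive and no disease) = (1 - spec) * (1 - prev) = (1 - 0.9) * (1 - 0.09) = 0.091
Denominator = 0.0792 + 0.091 = 0.1702
PPV = 0.0792 / 0.1702 = 0.465335
As percentage = 46.5


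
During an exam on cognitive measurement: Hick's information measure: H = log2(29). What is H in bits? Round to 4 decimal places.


H = log2(n)
H = log2(29)
= 4.8580


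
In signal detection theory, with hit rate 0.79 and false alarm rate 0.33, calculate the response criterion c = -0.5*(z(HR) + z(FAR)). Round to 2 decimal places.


c = -0.5 * (z(HR) + z(FAR))
z(0.79) = 0.8064
z(0.33) = -0.4399
c = -0.5 * (0.8064 + -0.4399)
= -0.5 * 0.3665
= -0.18


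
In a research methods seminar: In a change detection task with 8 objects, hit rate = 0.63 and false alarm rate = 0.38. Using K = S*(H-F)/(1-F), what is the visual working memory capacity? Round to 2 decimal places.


K = S * (H - F) / (1 - F)
H - F = 0.25
1 - F = 0.62
K = 8 * 0.25 / 0.62
= 3.23


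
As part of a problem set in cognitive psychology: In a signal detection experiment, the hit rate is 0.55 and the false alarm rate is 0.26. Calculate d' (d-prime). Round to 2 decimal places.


d' = z(HR) - z(FAR)
z(0.55) = 0.1257
z(0.26) = -0.6433
d' = 0.1257 - -0.6433
= 0.77


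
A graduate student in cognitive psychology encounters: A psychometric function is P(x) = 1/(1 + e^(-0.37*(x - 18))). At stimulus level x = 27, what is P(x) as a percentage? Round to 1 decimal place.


P(x) = 1/(1 + e^(-0.37*(27 - 18)))
Exponent = -0.37 * 9 = -3.33
e^(-3.33) = 0.035793
P = 1/(1 + 0.035793) = 0.965444
Percentage = 96.5


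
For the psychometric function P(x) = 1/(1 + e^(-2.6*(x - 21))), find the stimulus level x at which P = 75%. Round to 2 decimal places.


At P = 0.75: 0.75 = 1/(1 + e^(-k*(x-x0)))
Solving: e^(-k*(x-x0)) = 1/3
x = x0 + ln(3)/k
ln(3) = 1.0986
x = 21 + 1.0986/2.6
= 21 + 0.4225
= 21.42


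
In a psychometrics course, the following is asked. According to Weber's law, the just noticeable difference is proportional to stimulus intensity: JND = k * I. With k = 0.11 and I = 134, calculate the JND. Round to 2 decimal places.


JND = k * I
JND = 0.11 * 134
= 14.74


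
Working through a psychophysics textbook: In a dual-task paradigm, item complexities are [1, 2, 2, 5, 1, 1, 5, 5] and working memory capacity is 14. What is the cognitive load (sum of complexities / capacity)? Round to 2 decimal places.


Total complexity = 1 + 2 + 2 + 5 + 1 + 1 + 5 + 5 = 22
Load = total / capacity = 22 / 14
= 1.57


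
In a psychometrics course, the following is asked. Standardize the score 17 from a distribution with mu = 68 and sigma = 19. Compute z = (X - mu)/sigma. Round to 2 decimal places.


z = (X - mu) / sigma
= (17 - 68) / 19
= -51 / 19
= -2.68


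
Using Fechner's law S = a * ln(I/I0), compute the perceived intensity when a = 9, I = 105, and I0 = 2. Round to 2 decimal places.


S = 9 * ln(105/2)
I/I0 = 52.5
ln(52.5) = 3.9608
S = 9 * 3.9608
= 35.65


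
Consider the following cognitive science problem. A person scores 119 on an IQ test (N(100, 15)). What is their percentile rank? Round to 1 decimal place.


z = (IQ - mean) / SD
z = (119 - 100) / 15 = 1.2667
Percentile = Phi(1.2667) * 100
Phi(1.2667) = 0.897369
= 89.7


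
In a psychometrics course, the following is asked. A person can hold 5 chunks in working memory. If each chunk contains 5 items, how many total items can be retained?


Total items = chunks * items_per_chunk
= 5 * 5
= 25


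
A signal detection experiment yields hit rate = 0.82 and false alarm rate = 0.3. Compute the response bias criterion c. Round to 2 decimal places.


c = -0.5 * (z(HR) + z(FAR))
z(0.82) = 0.9154
z(0.3) = -0.5244
c = -0.5 * (0.9154 + -0.5244)
= -0.5 * 0.391
= -0.20


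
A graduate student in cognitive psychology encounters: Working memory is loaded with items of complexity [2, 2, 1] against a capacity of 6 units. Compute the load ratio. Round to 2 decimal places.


Total complexity = 2 + 2 + 1 = 5
Load = total / capacity = 5 / 6
= 0.83


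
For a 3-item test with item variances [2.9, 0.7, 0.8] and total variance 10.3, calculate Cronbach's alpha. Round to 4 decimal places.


alpha = (k/(k-1)) * (1 - sum(s_i^2)/s_total^2)
sum(item variances) = 4.4
k/(k-1) = 3/2 = 1.5
1 - 4.4/10.3 = 1 - 0.427184 = 0.572816
alpha = 1.5 * 0.572816
= 0.8592


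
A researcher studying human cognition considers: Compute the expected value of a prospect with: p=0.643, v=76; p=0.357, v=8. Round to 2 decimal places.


EU = sum(p_i * v_i)
0.643 * 76 = 48.868
0.357 * 8 = 2.856
EU = 48.868 + 2.856
= 51.72


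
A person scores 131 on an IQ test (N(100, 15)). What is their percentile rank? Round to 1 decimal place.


z = (IQ - mean) / SD
z = (131 - 100) / 15 = 2.0667
Percentile = Phi(2.0667) * 100
Phi(2.0667) = 0.980619
= 98.1


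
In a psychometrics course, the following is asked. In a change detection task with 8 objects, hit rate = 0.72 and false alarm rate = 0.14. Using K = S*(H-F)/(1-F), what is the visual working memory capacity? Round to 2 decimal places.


K = S * (H - F) / (1 - F)
H - F = 0.58
1 - F = 0.86
K = 8 * 0.58 / 0.86
= 5.40


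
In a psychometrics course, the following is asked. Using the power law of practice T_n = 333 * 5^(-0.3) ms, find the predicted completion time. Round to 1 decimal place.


T_n = 333 * 5^(-0.3)
5^(-0.3) = 0.617034
T_n = 333 * 0.617034
= 205.5 ms


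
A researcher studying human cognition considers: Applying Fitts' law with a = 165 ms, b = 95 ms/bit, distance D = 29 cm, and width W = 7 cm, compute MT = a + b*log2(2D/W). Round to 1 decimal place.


MT = 165 + 95 * log2(2*29/7)
2D/W = 8.285714
log2(8.285714) = 3.0506
MT = 165 + 95 * 3.0506
= 454.8 ms


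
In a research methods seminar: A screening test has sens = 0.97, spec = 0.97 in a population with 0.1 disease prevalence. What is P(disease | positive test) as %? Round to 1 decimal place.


PPV = (sens * prev) / (sens * prev + (1-spec) * (1-prev))
Numerator = 0.97 * 0.1 = 0.097
P(positive and no disease) = (1 - spec) * (1 - prev) = (1 - 0.97) * (1 - 0.1) = 0.027
Denominator = 0.097 + 0.027 = 0.124
PPV = 0.097 / 0.124 = 0.782258
As percentage = 78.2


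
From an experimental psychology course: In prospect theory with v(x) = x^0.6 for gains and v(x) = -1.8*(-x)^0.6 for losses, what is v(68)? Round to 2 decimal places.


Since x = 68 >= 0, use v(x) = x^0.6
68^0.6 = 12.5749
v(68) = 12.57


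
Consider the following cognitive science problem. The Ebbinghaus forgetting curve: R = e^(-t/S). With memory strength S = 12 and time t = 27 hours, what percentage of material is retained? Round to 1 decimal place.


R = e^(-t/S)
-t/S = -27/12 = -2.25
R = e^(-2.25) = 0.105399
Percentage = 0.105399 * 100
= 10.5


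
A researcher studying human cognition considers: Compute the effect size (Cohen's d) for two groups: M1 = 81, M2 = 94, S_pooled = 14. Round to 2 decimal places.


Cohen's d = (M1 - M2) / S_pooled
= (81 - 94) / 14
= -13 / 14
= -0.93


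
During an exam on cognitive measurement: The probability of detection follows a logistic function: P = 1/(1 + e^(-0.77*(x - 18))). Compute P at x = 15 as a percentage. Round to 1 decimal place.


P(x) = 1/(1 + e^(-0.77*(15 - 18)))
Exponent = -0.77 * -3 = 2.31
e^(2.31) = 10.074425
P = 1/(1 + 10.074425) = 0.090298
Percentage = 9.0


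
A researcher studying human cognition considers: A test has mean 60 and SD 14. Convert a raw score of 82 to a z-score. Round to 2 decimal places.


z = (X - mu) / sigma
= (82 - 60) / 14
= 22 / 14
= 1.57


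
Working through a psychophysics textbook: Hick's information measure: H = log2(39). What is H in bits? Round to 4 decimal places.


H = log2(n)
H = log2(39)
= 5.2854


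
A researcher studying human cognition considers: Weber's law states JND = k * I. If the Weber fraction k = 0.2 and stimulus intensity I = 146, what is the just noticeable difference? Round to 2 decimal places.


JND = k * I
JND = 0.2 * 146
= 29.20


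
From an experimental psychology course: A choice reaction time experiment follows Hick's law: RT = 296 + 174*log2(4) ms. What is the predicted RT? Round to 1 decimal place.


RT = 296 + 174 * log2(4)
log2(4) = 2.0
RT = 296 + 174 * 2.0
= 296 + 348.0
= 644.0 ms


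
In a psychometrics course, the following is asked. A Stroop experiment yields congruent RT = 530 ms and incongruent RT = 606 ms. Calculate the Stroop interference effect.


Stroop effect = RT(incongruent) - RT(congruent)
= 606 - 530
= 76 ms


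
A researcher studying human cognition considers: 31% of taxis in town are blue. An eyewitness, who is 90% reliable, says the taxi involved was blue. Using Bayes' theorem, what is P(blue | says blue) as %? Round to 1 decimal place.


P(blue | says blue) = P(says blue | blue)*P(blue) / [P(says blue | blue)*P(blue) + P(says blue | not blue)*P(not blue)]
Numerator = 0.9 * 0.31 = 0.279
False identification = 0.1 * 0.69 = 0.069
P = 0.279 / (0.279 + 0.069)
= 0.279 / 0.348
As percentage = 80.2


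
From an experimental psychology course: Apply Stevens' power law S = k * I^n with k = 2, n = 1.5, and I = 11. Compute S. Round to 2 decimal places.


S = 2 * 11^1.5
11^1.5 = 36.4829
S = 2 * 36.4829
= 72.97


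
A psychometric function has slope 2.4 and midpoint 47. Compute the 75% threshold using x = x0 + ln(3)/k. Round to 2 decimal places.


At P = 0.75: 0.75 = 1/(1 + e^(-k*(x-x0)))
Solving: e^(-k*(x-x0)) = 1/3
x = x0 + ln(3)/k
ln(3) = 1.0986
x = 47 + 1.0986/2.4
= 47 + 0.4578
= 47.46


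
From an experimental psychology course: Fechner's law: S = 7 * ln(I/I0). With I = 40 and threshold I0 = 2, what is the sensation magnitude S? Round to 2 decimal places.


S = 7 * ln(40/2)
I/I0 = 20.0
ln(20.0) = 2.9957
S = 7 * 2.9957
= 20.97


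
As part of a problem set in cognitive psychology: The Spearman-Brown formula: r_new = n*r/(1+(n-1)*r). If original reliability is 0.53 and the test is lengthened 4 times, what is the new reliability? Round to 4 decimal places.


r_new = n*r / (1 + (n-1)*r)
Numerator = 4 * 0.53 = 2.12
Denominator = 1 + 3 * 0.53 = 2.59
r_new = 2.12 / 2.59
= 0.8185


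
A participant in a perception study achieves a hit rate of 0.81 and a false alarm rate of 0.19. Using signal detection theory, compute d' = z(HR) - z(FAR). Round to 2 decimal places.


d' = z(HR) - z(FAR)
z(0.81) = 0.8779
z(0.19) = -0.8779
d' = 0.8779 - -0.8779
= 1.76


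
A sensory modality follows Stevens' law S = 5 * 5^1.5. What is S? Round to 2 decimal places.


S = 5 * 5^1.5
5^1.5 = 11.1803
S = 5 * 11.1803
= 55.90


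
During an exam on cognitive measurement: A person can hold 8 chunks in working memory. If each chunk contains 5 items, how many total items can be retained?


Total items = chunks * items_per_chunk
= 8 * 5
= 40


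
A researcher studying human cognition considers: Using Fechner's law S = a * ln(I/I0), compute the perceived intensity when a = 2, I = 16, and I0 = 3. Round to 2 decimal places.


S = 2 * ln(16/3)
I/I0 = 5.333333
ln(5.333333) = 1.674
S = 2 * 1.674
= 3.35


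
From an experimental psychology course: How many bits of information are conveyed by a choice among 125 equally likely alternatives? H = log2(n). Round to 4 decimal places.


H = log2(n)
H = log2(125)
= 6.9658


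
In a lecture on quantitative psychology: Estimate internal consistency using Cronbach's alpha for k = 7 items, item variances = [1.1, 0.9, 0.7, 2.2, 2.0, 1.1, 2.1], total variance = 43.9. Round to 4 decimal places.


alpha = (k/(k-1)) * (1 - sum(s_i^2)/s_total^2)
sum(item variances) = 10.1
k/(k-1) = 7/6 = 1.166667
1 - 10.1/43.9 = 1 - 0.230068 = 0.769932
alpha = 1.166667 * 0.769932
= 0.8983


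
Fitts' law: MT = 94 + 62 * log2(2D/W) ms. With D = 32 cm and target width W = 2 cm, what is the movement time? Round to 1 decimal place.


MT = 94 + 62 * log2(2*32/2)
2D/W = 32.0
log2(32.0) = 5.0
MT = 94 + 62 * 5.0
= 404.0 ms


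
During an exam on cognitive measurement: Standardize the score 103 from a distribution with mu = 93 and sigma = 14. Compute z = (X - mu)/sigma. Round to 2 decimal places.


z = (X - mu) / sigma
= (103 - 93) / 14
= 10 / 14
= 0.71


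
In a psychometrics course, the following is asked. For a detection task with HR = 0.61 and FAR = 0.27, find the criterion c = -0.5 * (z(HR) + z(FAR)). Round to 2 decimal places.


c = -0.5 * (z(HR) + z(FAR))
z(0.61) = 0.2793
z(0.27) = -0.6128
c = -0.5 * (0.2793 + -0.6128)
= -0.5 * -0.3335
= 0.17


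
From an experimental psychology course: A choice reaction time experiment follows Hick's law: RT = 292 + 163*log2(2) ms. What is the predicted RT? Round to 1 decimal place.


RT = 292 + 163 * log2(2)
log2(2) = 1.0
RT = 292 + 163 * 1.0
= 292 + 163.0
= 455.0 ms


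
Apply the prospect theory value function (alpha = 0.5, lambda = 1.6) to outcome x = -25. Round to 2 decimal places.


Since x = -25 < 0, use v(x) = -lambda*(-x)^alpha
(-x) = 25
25^0.5 = 5.0
v(-25) = -1.6 * 5.0
= -8.00


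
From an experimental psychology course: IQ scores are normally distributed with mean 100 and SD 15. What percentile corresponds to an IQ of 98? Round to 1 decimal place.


z = (IQ - mean) / SD
z = (98 - 100) / 15 = -0.1333
Percentile = Phi(-0.1333) * 100
Phi(-0.1333) = 0.446978
= 44.7


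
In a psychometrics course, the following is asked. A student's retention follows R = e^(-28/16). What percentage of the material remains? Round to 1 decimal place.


R = e^(-t/S)
-t/S = -28/16 = -1.75
R = e^(-1.75) = 0.173774
Percentage = 0.173774 * 100
= 17.4


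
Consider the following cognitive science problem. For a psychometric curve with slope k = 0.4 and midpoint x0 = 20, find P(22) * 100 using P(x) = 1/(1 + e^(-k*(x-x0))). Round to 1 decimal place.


P(x) = 1/(1 + e^(-0.4*(22 - 20)))
Exponent = -0.4 * 2 = -0.8
e^(-0.8) = 0.449329
P = 1/(1 + 0.449329) = 0.689974
Percentage = 69.0


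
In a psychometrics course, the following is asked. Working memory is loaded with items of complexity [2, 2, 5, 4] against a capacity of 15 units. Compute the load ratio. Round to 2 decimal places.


Total complexity = 2 + 2 + 5 + 4 = 13
Load = total / capacity = 13 / 15
= 0.87


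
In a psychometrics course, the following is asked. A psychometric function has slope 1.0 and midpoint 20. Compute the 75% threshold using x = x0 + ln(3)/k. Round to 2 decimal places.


At P = 0.75: 0.75 = 1/(1 + e^(-k*(x-x0)))
Solving: e^(-k*(x-x0)) = 1/3
x = x0 + ln(3)/k
ln(3) = 1.0986
x = 20 + 1.0986/1.0
= 20 + 1.0986
= 21.10


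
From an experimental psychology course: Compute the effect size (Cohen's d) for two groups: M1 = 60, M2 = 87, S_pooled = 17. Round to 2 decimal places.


Cohen's d = (M1 - M2) / S_pooled
= (60 - 87) / 17
= -27 / 17
= -1.59


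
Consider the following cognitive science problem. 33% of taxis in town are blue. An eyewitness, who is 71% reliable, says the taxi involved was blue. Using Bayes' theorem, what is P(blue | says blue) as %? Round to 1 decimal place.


P(blue | says blue) = P(says blue | blue)*P(blue) / [P(says blue | blue)*P(blue) + P(says blue | not blue)*P(not blue)]
Numerator = 0.71 * 0.33 = 0.2343
False identification = 0.29 * 0.67 = 0.1943
P = 0.2343 / (0.2343 + 0.1943)
= 0.2343 / 0.4286
As percentage = 54.7


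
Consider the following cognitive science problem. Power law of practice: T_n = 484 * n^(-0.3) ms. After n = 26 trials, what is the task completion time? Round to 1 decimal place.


T_n = 484 * 26^(-0.3)
26^(-0.3) = 0.376277
T_n = 484 * 0.376277
= 182.1 ms


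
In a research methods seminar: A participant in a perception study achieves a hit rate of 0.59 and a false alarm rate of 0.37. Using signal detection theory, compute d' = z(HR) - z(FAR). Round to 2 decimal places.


d' = z(HR) - z(FAR)
z(0.59) = 0.2275
z(0.37) = -0.3319
d' = 0.2275 - -0.3319
= 0.56


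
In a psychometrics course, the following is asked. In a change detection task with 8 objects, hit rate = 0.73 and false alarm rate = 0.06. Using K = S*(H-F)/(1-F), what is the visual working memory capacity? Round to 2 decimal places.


K = S * (H - F) / (1 - F)
H - F = 0.67
1 - F = 0.94
K = 8 * 0.67 / 0.94
= 5.70


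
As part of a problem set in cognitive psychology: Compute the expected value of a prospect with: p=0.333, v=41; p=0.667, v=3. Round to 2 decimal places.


EU = sum(p_i * v_i)
0.333 * 41 = 13.653
0.667 * 3 = 2.001
EU = 13.653 + 2.001
= 15.65


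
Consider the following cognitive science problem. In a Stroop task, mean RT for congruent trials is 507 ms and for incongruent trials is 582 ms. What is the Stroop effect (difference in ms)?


Stroop effect = RT(incongruent) - RT(congruent)
= 582 - 507
= 75 ms


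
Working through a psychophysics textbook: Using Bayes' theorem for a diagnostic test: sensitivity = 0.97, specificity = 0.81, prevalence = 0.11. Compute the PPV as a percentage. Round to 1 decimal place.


PPV = (sens * prev) / (sens * prev + (1-spec) * (1-prev))
Numerator = 0.97 * 0.11 = 0.1067
P(positive and no disease) = (1 - spec) * (1 - prev) = (1 - 0.81) * (1 - 0.11) = 0.1691
Denominator = 0.1067 + 0.1691 = 0.2758
PPV = 0.1067 / 0.2758 = 0.386875
As percentage = 38.7


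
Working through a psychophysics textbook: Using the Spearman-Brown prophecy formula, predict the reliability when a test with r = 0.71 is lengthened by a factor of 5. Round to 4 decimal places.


r_new = n*r / (1 + (n-1)*r)
Numerator = 5 * 0.71 = 3.55
Denominator = 1 + 4 * 0.71 = 3.84
r_new = 3.55 / 3.84
= 0.9245


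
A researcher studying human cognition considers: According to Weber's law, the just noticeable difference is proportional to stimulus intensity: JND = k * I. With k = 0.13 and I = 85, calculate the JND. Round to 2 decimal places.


JND = k * I
JND = 0.13 * 85
= 11.05


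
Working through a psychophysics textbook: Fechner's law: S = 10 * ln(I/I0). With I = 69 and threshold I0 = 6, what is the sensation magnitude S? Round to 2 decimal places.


S = 10 * ln(69/6)
I/I0 = 11.5
ln(11.5) = 2.4423
S = 10 * 2.4423
= 24.42


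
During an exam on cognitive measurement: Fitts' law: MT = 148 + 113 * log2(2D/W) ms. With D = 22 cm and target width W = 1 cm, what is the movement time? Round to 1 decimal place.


MT = 148 + 113 * log2(2*22/1)
2D/W = 44.0
log2(44.0) = 5.4594
MT = 148 + 113 * 5.4594
= 764.9 ms


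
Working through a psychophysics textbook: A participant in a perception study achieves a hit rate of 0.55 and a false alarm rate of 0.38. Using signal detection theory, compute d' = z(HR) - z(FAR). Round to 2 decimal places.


d' = z(HR) - z(FAR)
z(0.55) = 0.1257
z(0.38) = -0.3055
d' = 0.1257 - -0.3055
= 0.43
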